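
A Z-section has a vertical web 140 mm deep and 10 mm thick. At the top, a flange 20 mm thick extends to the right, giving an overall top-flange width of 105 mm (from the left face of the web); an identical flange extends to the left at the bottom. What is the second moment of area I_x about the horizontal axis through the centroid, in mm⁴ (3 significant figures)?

I_x ≈ 1.61 × 10⁷ mm⁴

Decompose the section into non-overlapping parts with the origin at the bottom-left of its bounding rectangle.
Web: 10 × 140, A = 1 400 mm², y = 70 mm, Ī = 2 286 667 mm⁴.
Top flange (beyond web): 95 × 20, A = 1 900 mm², y = 130 mm, Ī = 63 333 mm⁴.
Bottom flange (beyond web): 95 × 20, A = 1 900 mm², y = 10 mm, Ī = 63 333 mm⁴.
Centroid: ȳ = ΣA·y / ΣA = 70 mm.
Transfer each piece to the horizontal axis through the centroid using Ī + A·d² with d = y − 70:
  web: d = 0 mm → contributes +2 286 667 mm⁴
  top flange (beyond web): d = 60 mm → contributes +6 903 333 mm⁴
  bottom flange (beyond web): d = -60 mm → contributes +6 903 333 mm⁴
Total I = 16 093 333 mm⁴.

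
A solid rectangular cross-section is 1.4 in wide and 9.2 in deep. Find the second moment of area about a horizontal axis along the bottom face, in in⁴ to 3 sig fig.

I_base ≈ 363 in⁴

The section: 1.4 × 9.2, A = 12.88 in², y = 4.6 in, Ī = 90.847 in⁴.
Transfer it to the base of the section using Ī + A·d² with d = y − 0:
  the section: d = 4.6 in → contributes +363.39 in⁴
Total I = 363.39 in⁴.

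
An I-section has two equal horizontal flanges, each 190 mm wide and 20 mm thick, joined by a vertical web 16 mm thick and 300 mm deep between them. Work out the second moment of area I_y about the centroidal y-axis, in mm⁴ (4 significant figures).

I_y ≈ 2.297 × 10⁷ mm⁴

Split into non-overlapping primitives; take the origin at the lower-left of the bounding box.
Bottom flange: 190 × 20, A = 3 800 mm², x = 95 mm, Ī = 11 431 667 mm⁴.
Web: 16 × 300, A = 4 800 mm², x = 95 mm, Ī = 102 400 mm⁴.
Top flange: 190 × 20, A = 3 800 mm², x = 95 mm, Ī = 11 431 667 mm⁴.
By symmetry the centroid is at mid-width, x̄ = 95 mm.
All pieces are centred on the centroidal y-axis, so I = ΣĪ = 22 965 733 mm⁴.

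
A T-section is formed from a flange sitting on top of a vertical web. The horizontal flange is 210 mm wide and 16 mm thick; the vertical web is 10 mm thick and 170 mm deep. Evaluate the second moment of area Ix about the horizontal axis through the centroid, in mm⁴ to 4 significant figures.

Ix ≈ 1.393 × 10⁷ mm⁴

Decompose the section into non-overlapping parts with the origin at the bottom-left of its bounding rectangle.
Flange: 210 × 16, A = 3 360 mm², y = 178 mm, Ī = 71 680 mm⁴.
Web: 10 × 170, A = 1 700 mm², y = 85 mm, Ī = 4 094 167 mm⁴.
Centroid: ȳ = ΣA·y / ΣA = 146.755 mm.
Transfer each piece to the horizontal axis through the centroid using Ī + A·d² with d = y − 146.755:
  flange: d = 31.2451 mm → contributes +3 351 893 mm⁴
  web: d = -61.7549 mm → contributes +10 577 410 mm⁴
Total I = 13 929 303 mm⁴.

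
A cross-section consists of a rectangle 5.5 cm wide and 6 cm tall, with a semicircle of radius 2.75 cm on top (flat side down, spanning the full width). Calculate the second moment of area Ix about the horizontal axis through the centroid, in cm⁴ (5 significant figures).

Ix ≈ 256.96 cm⁴

Break the section into simple shapes (no overlaps), measuring from the bottom-left corner of the bounding box.
Rectangular body: 5.5 × 6, A = 33 cm², y = 3 cm, Ī = 99 cm⁴.
Semicircular cap: semicircle r = 2.75, A = 11.87915 cm², y = 7.167136 cm, Ī = 6.277155 cm⁴.
Centroid: ȳ = ΣA·y / ΣA = 4.103007 cm.
Transfer each piece to the horizontal axis through the centroid using Ī + A·d² with d = y − 4.103007:
  rectangular body: d = -1.103007 cm → contributes +139.1486 cm⁴
  semicircular cap: d = 3.064129 cm → contributes +117.8091 cm⁴
Total I = 256.9577 cm⁴.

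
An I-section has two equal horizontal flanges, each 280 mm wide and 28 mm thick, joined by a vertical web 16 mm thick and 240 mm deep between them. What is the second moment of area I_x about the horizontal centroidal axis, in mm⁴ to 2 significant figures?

I_x ≈ 3.0 × 10⁸ mm⁴

Treat the section as a set of non-overlapping primitives; coordinates are from the bounding-box lower-left.
Bottom flange: 280 × 28, A = 7 840 mm², y = 14 mm, Ī = 512 213 mm⁴.
Web: 16 × 240, A = 3 840 mm², y = 148 mm, Ī = 18 432 000 mm⁴.
Top flange: 280 × 28, A = 7 840 mm², y = 282 mm, Ī = 512 213 mm⁴.
By symmetry the centroid is at mid-height, ȳ = 148 mm.
Transfer each piece to the horizontal centroidal axis using Ī + A·d² with d = y − 148:
  bottom flange: d = -134 mm → contributes +141 287 253 mm⁴
  web: d = 0 mm → contributes +18 432 000 mm⁴
  top flange: d = 134 mm → contributes +141 287 253 mm⁴
Total I = 301 006 507 mm⁴.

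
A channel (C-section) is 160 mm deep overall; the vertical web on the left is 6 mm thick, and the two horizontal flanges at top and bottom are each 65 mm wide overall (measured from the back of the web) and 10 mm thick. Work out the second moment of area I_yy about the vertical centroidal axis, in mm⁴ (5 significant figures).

I_yy ≈ 9.0430 × 10⁵ mm⁴

Break the section into simple shapes (no overlaps), measuring from the bottom-left corner of the bounding box.
Web: 6 × 160, A = 960 mm², x = 3 mm, Ī = 2 880 mm⁴.
Top flange (beyond web): 59 × 10, A = 590 mm², x = 35.5 mm, Ī = 171149.2 mm⁴.
Bottom flange (beyond web): 59 × 10, A = 590 mm², x = 35.5 mm, Ī = 171149.2 mm⁴.
Centroid: x̄ = ΣA·x / ΣA = 20.92056 mm.
Transfer each piece to the vertical centroidal axis using Ī + A·d² with d = x − 20.92056:
  web: d = -17.92056 mm → contributes +311180.6 mm⁴
  top flange (beyond web): d = 14.57944 mm → contributes +296559.6 mm⁴
  bottom flange (beyond web): d = 14.57944 mm → contributes +296559.6 mm⁴
Total I = 904299.8 mm⁴.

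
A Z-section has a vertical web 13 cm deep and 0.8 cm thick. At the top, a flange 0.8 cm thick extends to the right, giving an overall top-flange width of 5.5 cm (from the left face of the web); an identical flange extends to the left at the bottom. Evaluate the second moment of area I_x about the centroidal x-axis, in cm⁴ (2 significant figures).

I_x ≈ 430 cm⁴

Treat the section as a set of non-overlapping primitives; coordinates are from the bounding-box lower-left.
Web: 0.8 × 13, A = 10.4 cm², y = 6.5 cm, Ī = 146.5 cm⁴.
Top flange (beyond web): 4.7 × 0.8, A = 3.76 cm², y = 12.6 cm, Ī = 0.2005 cm⁴.
Bottom flange (beyond web): 4.7 × 0.8, A = 3.76 cm², y = 0.4 cm, Ī = 0.2005 cm⁴.
Centroid: ȳ = ΣA·y / ΣA = 6.5 cm.
Transfer each piece to the centroidal x-axis using Ī + A·d² with d = y − 6.5:
  web: d = 0 cm → contributes +146.5 cm⁴
  top flange (beyond web): d = 6.1 cm → contributes +140.1 cm⁴
  bottom flange (beyond web): d = -6.1 cm → contributes +140.1 cm⁴
Total I = 426.7 cm⁴.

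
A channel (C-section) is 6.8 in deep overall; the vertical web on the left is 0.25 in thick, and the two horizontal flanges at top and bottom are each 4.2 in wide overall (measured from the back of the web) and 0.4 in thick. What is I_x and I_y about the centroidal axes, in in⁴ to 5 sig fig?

I_x ≈ 38.951 in⁴, I_y ≈ 8.9921 in⁴

Break the section into simple shapes (no overlaps), measuring from the bottom-left corner of the bounding box.
Web: 0.25 × 6.8, A = 1.7 in², y = 3.4 in, Ī = 6.550667 in⁴.
Top flange (beyond web): 3.95 × 0.4, A = 1.58 in², y = 6.6 in, Ī = 0.02106667 in⁴.
Bottom flange (beyond web): 3.95 × 0.4, A = 1.58 in², y = 0.2 in, Ī = 0.02106667 in⁴.
By symmetry the centroid is at mid-height, ȳ = 3.4 in.
Transfer each piece to the centroidal x-axis using Ī + A·d² with d = y − 3.4:
  web: d = 0 in → contributes +6.550667 in⁴
  top flange (beyond web): d = 3.2 in → contributes +16.20027 in⁴
  bottom flange (beyond web): d = -3.2 in → contributes +16.20027 in⁴
Total I = 38.9512 in⁴.
For the y-axis: x̄ = 1.490432 in.
Repeating about the centroidal y-axis gives I_y = 8.992105 in⁴.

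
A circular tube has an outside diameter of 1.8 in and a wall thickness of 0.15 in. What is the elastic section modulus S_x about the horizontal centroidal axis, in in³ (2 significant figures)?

Decompose the section into non-overlapping parts with the origin at the bottom-left of its bounding rectangle.
Outer circle: ⌀1.8, A = 2.545 in², y = 0.9 in, Ī = 0.5153 in⁴.
Bore (subtracted): ⌀1.5, A = 1.767 in², y = 0.9 in, Ī = 0.2485 in⁴.
By symmetry the centroid is at mid-height, ȳ = 0.9 in.
All pieces are centred on the horizontal centroidal axis, so I = ΣĪ (holes subtracted) = 0.2668 in⁴.
Extreme fibre distance c = 0.9 in; S = I/c = 0.2964 in³.

S_x ≈ 0.30 in³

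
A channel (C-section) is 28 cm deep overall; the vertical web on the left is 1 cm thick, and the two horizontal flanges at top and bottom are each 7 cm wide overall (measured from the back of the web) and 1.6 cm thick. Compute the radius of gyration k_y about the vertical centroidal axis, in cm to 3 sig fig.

Decompose the section into non-overlapping parts with the origin at the bottom-left of its bounding rectangle.
Web: 1 × 28, A = 28 cm², x = 0.5 cm, Ī = 2.3333 cm⁴.
Top flange (beyond web): 6 × 1.6, A = 9.6 cm², x = 4 cm, Ī = 28.8 cm⁴.
Bottom flange (beyond web): 6 × 1.6, A = 9.6 cm², x = 4 cm, Ī = 28.8 cm⁴.
Centroid: x̄ = ΣA·x / ΣA = 1.9237 cm.
Transfer each piece to the vertical centroidal axis using Ī + A·d² with d = x − 1.9237:
  web: d = -1.4237 cm → contributes +59.089 cm⁴
  top flange (beyond web): d = 2.0763 cm → contributes +70.185 cm⁴
  bottom flange (beyond web): d = 2.0763 cm → contributes +70.185 cm⁴
Total I = 199.46 cm⁴.
Radius of gyration: k = √(I/A) = √(199.46 / 47.2) = 2.0557 cm.

k_y ≈ 2.06 cm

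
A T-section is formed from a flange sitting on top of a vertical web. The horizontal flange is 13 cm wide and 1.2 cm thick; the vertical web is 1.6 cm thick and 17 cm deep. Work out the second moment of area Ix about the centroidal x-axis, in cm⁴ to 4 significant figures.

Ix ≈ 1478 cm⁴

Treat the section as a set of non-overlapping primitives; coordinates are from the bounding-box lower-left.
Flange: 13 × 1.2, A = 15.6 cm², y = 17.6 cm, Ī = 1.872 cm⁴.
Web: 1.6 × 17, A = 27.2 cm², y = 8.5 cm, Ī = 655.067 cm⁴.
Centroid: ȳ = ΣA·y / ΣA = 11.8168 cm.
Transfer each piece to the centroidal x-axis using Ī + A·d² with d = y − 11.8168:
  flange: d = 5.78318 cm → contributes +523.616 cm⁴
  web: d = -3.31682 cm → contributes +954.302 cm⁴
Total I = 1477.92 cm⁴.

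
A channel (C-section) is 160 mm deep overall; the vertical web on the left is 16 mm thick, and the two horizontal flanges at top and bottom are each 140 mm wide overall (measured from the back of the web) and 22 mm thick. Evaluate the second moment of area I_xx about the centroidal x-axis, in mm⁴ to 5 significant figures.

Split into non-overlapping primitives; take the origin at the lower-left of the bounding box.
Web: 16 × 160, A = 2 560 mm², y = 80 mm, Ī = 5 461 333 mm⁴.
Top flange (beyond web): 124 × 22, A = 2 728 mm², y = 149 mm, Ī = 110029.3 mm⁴.
Bottom flange (beyond web): 124 × 22, A = 2 728 mm², y = 11 mm, Ī = 110029.3 mm⁴.
By symmetry the centroid is at mid-height, ȳ = 80 mm.
Transfer each piece to the centroidal x-axis using Ī + A·d² with d = y − 80:
  web: d = 0 mm → contributes +5 461 333 mm⁴
  top flange (beyond web): d = 69 mm → contributes +13 098 037 mm⁴
  bottom flange (beyond web): d = -69 mm → contributes +13 098 037 mm⁴
Total I = 31 657 408 mm⁴.

I_xx ≈ 3.1657 × 10⁷ mm⁴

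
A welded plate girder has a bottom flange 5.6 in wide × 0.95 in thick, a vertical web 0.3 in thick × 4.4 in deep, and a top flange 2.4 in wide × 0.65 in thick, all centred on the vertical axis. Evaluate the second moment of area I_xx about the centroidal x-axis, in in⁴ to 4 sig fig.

Break the section into simple shapes (no overlaps), measuring from the bottom-left corner of the bounding box.
Bottom plate: 5.6 × 0.95, A = 5.32 in², y = 0.475 in, Ī = 0.400108 in⁴.
Web plate: 0.3 × 4.4, A = 1.32 in², y = 3.15 in, Ī = 2.1296 in⁴.
Top plate: 2.4 × 0.65, A = 1.56 in², y = 5.675 in, Ī = 0.054925 in⁴.
Centroid: ȳ = ΣA·y / ΣA = 1.89488 in.
Transfer each piece to the centroidal x-axis using Ī + A·d² with d = y − 1.89488:
  bottom plate: d = -1.41988 in → contributes +11.1255 in⁴
  web plate: d = 1.25512 in → contributes +4.20904 in⁴
  top plate: d = 3.78012 in → contributes +22.3463 in⁴
Total I = 37.6808 in⁴.

I_xx ≈ 37.68 in⁴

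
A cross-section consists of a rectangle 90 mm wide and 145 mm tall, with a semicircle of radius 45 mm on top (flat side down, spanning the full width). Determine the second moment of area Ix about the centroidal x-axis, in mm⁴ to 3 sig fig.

Ix ≈ 4.48 × 10⁷ mm⁴

Split into non-overlapping primitives; take the origin at the lower-left of the bounding box.
Rectangular body: 90 × 145, A = 13 050 mm², y = 72.5 mm, Ī = 22 864 688 mm⁴.
Semicircular cap: semicircle r = 45, A = 3180.9 mm², y = 164.1 mm, Ī = 450 072 mm⁴.
Centroid: ȳ = ΣA·y / ΣA = 90.451 mm.
Transfer each piece to the centroidal x-axis using Ī + A·d² with d = y − 90.451:
  rectangular body: d = -17.951 mm → contributes +27 069 966 mm⁴
  semicircular cap: d = 73.647 mm → contributes +17 702 902 mm⁴
Total I = 44 772 867 mm⁴.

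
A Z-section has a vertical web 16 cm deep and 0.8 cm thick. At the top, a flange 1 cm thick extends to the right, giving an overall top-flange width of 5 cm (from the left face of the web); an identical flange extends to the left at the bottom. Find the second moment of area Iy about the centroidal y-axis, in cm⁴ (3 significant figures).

Iy ≈ 65.5 cm⁴

Split into non-overlapping primitives; take the origin at the lower-left of the bounding box.
Web: 0.8 × 16, A = 12.8 cm², x = 4.6 cm, Ī = 0.68267 cm⁴.
Top flange (beyond web): 4.2 × 1, A = 4.2 cm², x = 7.1 cm, Ī = 6.174 cm⁴.
Bottom flange (beyond web): 4.2 × 1, A = 4.2 cm², x = 2.1 cm, Ī = 6.174 cm⁴.
Centroid: x̄ = ΣA·x / ΣA = 4.6 cm.
Transfer each piece to the centroidal y-axis using Ī + A·d² with d = x − 4.6:
  web: d = 0 cm → contributes +0.68267 cm⁴
  top flange (beyond web): d = 2.5 cm → contributes +32.424 cm⁴
  bottom flange (beyond web): d = -2.5 cm → contributes +32.424 cm⁴
Total I = 65.531 cm⁴.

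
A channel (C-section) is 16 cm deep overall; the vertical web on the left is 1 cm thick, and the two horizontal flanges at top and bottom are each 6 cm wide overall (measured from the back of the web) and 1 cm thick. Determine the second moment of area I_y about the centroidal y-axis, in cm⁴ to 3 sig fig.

I_y ≈ 77.6 cm⁴

Split into non-overlapping primitives; take the origin at the lower-left of the bounding box.
Web: 1 × 16, A = 16 cm², x = 0.5 cm, Ī = 1.3333 cm⁴.
Top flange (beyond web): 5 × 1, A = 5 cm², x = 3.5 cm, Ī = 10.417 cm⁴.
Bottom flange (beyond web): 5 × 1, A = 5 cm², x = 3.5 cm, Ī = 10.417 cm⁴.
Centroid: x̄ = ΣA·x / ΣA = 1.6538 cm.
Transfer each piece to the centroidal y-axis using Ī + A·d² with d = x − 1.6538:
  web: d = -1.1538 cm → contributes +22.635 cm⁴
  top flange (beyond web): d = 1.8462 cm → contributes +27.458 cm⁴
  bottom flange (beyond web): d = 1.8462 cm → contributes +27.458 cm⁴
Total I = 77.551 cm⁴.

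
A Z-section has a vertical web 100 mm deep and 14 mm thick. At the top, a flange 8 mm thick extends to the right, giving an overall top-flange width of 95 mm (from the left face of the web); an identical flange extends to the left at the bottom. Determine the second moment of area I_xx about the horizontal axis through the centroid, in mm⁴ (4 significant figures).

I_xx ≈ 3.916 × 10⁶ mm⁴

Split into non-overlapping primitives; take the origin at the lower-left of the bounding box.
Web: 14 × 100, A = 1 400 mm², y = 50 mm, Ī = 1 166 667 mm⁴.
Top flange (beyond web): 81 × 8, A = 648 mm², y = 96 mm, Ī = 3 456 mm⁴.
Bottom flange (beyond web): 81 × 8, A = 648 mm², y = 4 mm, Ī = 3 456 mm⁴.
Centroid: ȳ = ΣA·y / ΣA = 50 mm.
Transfer each piece to the horizontal axis through the centroid using Ī + A·d² with d = y − 50:
  web: d = 0 mm → contributes +1 166 667 mm⁴
  top flange (beyond web): d = 46 mm → contributes +1 374 624 mm⁴
  bottom flange (beyond web): d = -46 mm → contributes +1 374 624 mm⁴
Total I = 3 915 915 mm⁴.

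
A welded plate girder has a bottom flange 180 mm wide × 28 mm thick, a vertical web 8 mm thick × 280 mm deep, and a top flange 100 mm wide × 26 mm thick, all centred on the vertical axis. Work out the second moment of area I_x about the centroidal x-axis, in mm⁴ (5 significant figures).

I_x ≈ 1.8101 × 10⁸ mm⁴

Treat the section as a set of non-overlapping primitives; coordinates are from the bounding-box lower-left.
Bottom plate: 180 × 28, A = 5 040 mm², y = 14 mm, Ī = 329 280 mm⁴.
Web plate: 8 × 280, A = 2 240 mm², y = 168 mm, Ī = 14 634 667 mm⁴.
Top plate: 100 × 26, A = 2 600 mm², y = 321 mm, Ī = 146466.7 mm⁴.
Centroid: ȳ = ΣA·y / ΣA = 129.7045 mm.
Transfer each piece to the centroidal x-axis using Ī + A·d² with d = y − 129.7045:
  bottom plate: d = -115.7045 mm → contributes +67 802 384 mm⁴
  web plate: d = 38.29555 mm → contributes +17 919 736 mm⁴
  top plate: d = 191.2955 mm → contributes +95 290 831 mm⁴
Total I = 181 012 950 mm⁴.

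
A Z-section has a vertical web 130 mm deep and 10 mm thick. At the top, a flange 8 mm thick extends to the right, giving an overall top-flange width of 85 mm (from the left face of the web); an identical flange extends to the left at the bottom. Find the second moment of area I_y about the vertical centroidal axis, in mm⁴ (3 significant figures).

I_y ≈ 2.74 × 10⁶ mm⁴

Split into non-overlapping primitives; take the origin at the lower-left of the bounding box.
Web: 10 × 130, A = 1 300 mm², x = 80 mm, Ī = 10 833 mm⁴.
Top flange (beyond web): 75 × 8, A = 600 mm², x = 122.5 mm, Ī = 281 250 mm⁴.
Bottom flange (beyond web): 75 × 8, A = 600 mm², x = 37.5 mm, Ī = 281 250 mm⁴.
Centroid: x̄ = ΣA·x / ΣA = 80 mm.
Transfer each piece to the vertical centroidal axis using Ī + A·d² with d = x − 80:
  web: d = 0 mm → contributes +10 833 mm⁴
  top flange (beyond web): d = 42.5 mm → contributes +1 365 000 mm⁴
  bottom flange (beyond web): d = -42.5 mm → contributes +1 365 000 mm⁴
Total I = 2 740 833 mm⁴.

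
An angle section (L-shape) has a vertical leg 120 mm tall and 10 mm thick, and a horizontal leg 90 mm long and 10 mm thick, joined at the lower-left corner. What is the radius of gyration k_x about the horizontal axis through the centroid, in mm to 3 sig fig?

Split into non-overlapping primitives; take the origin at the lower-left of the bounding box.
Vertical leg: 10 × 120, A = 1 200 mm², y = 60 mm, Ī = 1 440 000 mm⁴.
Horizontal leg (remainder): 80 × 10, A = 800 mm², y = 5 mm, Ī = 6666.7 mm⁴.
Centroid: ȳ = ΣA·y / ΣA = 38 mm.
Transfer each piece to the horizontal axis through the centroid using Ī + A·d² with d = y − 38:
  vertical leg: d = 22 mm → contributes +2 020 800 mm⁴
  horizontal leg (remainder): d = -33 mm → contributes +877 867 mm⁴
Total I = 2 898 667 mm⁴.
Radius of gyration: k = √(I/A) = √(2 898 667 / 2 000) = 38.07 mm.

k_x ≈ 38.1 mm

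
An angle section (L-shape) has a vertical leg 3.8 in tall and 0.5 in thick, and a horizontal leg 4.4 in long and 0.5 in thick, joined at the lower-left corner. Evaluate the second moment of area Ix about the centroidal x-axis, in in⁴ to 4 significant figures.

Decompose the section into non-overlapping parts with the origin at the bottom-left of its bounding rectangle.
Vertical leg: 0.5 × 3.8, A = 1.9 in², y = 1.9 in, Ī = 2.28633 in⁴.
Horizontal leg (remainder): 3.9 × 0.5, A = 1.95 in², y = 0.25 in, Ī = 0.040625 in⁴.
Centroid: ȳ = ΣA·y / ΣA = 1.06429 in.
Transfer each piece to the centroidal x-axis using Ī + A·d² with d = y − 1.06429:
  vertical leg: d = 0.835714 in → contributes +3.61333 in⁴
  horizontal leg (remainder): d = -0.814286 in → contributes +1.33359 in⁴
Total I = 4.94692 in⁴.

Ix ≈ 4.947 in⁴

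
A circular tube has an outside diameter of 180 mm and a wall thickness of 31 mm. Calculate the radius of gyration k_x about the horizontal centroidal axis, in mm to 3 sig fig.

k_x ≈ 53.8 mm

Split into non-overlapping primitives; take the origin at the lower-left of the bounding box.
Outer circle: ⌀180, A = 25 447 mm², y = 90 mm, Ī = 51 529 974 mm⁴.
Bore (subtracted): ⌀118, A = 10 936 mm², y = 90 mm, Ī = 9 516 953 mm⁴.
By symmetry the centroid is at mid-height, ȳ = 90 mm.
All pieces are centred on the horizontal centroidal axis, so I = ΣĪ (holes subtracted) = 42 013 020 mm⁴.
Radius of gyration: k = √(I/A) = √(42 013 020 / 14 511) = 53.808 mm.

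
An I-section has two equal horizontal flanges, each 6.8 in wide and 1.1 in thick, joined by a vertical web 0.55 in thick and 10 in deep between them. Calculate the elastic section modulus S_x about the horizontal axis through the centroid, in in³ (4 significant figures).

Split into non-overlapping primitives; take the origin at the lower-left of the bounding box.
Bottom flange: 6.8 × 1.1, A = 7.48 in², y = 0.55 in, Ī = 0.754233 in⁴.
Web: 0.55 × 10, A = 5.5 in², y = 6.1 in, Ī = 45.8333 in⁴.
Top flange: 6.8 × 1.1, A = 7.48 in², y = 11.65 in, Ī = 0.754233 in⁴.
By symmetry the centroid is at mid-height, ȳ = 6.1 in.
Transfer each piece to the horizontal axis through the centroid using Ī + A·d² with d = y − 6.1:
  bottom flange: d = -5.55 in → contributes +231.157 in⁴
  web: d = 0 in → contributes +45.8333 in⁴
  top flange: d = 5.55 in → contributes +231.157 in⁴
Total I = 508.147 in⁴.
Extreme fibre distance c = 6.1 in; S = I/c = 83.3028 in³.

S_x ≈ 83.30 in³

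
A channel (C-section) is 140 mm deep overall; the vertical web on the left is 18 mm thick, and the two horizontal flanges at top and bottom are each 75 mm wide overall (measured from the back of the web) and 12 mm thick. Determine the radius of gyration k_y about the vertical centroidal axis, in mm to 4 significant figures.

Split into non-overlapping primitives; take the origin at the lower-left of the bounding box.
Web: 18 × 140, A = 2 520 mm², x = 9 mm, Ī = 68 040 mm⁴.
Top flange (beyond web): 57 × 12, A = 684 mm², x = 46.5 mm, Ī = 185 193 mm⁴.
Bottom flange (beyond web): 57 × 12, A = 684 mm², x = 46.5 mm, Ī = 185 193 mm⁴.
Centroid: x̄ = ΣA·x / ΣA = 22.1944 mm.
Transfer each piece to the vertical centroidal axis using Ī + A·d² with d = x − 22.1944:
  web: d = -13.1944 mm → contributes +506 755 mm⁴
  top flange (beyond web): d = 24.3056 mm → contributes +589 273 mm⁴
  bottom flange (beyond web): d = 24.3056 mm → contributes +589 273 mm⁴
Total I = 1 685 301 mm⁴.
Radius of gyration: k = √(I/A) = √(1 685 301 / 3 888) = 20.8198 mm.

k_y ≈ 20.82 mm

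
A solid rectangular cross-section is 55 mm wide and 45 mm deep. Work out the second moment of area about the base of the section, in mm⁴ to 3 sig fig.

The section: 55 × 45, A = 2 475 mm², y = 22.5 mm, Ī = 417 656 mm⁴.
Transfer it to the bottom edge using Ī + A·d² with d = y − 0:
  the section: d = 22.5 mm → contributes +1 670 625 mm⁴
Total I = 1 670 625 mm⁴.

I_base ≈ 1.67 × 10⁶ mm⁴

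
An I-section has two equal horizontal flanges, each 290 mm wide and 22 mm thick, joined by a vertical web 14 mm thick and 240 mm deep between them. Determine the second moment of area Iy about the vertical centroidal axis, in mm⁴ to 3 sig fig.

Iy ≈ 8.95 × 10⁷ mm⁴

Split into non-overlapping primitives; take the origin at the lower-left of the bounding box.
Bottom flange: 290 × 22, A = 6 380 mm², x = 145 mm, Ī = 44 713 167 mm⁴.
Web: 14 × 240, A = 3 360 mm², x = 145 mm, Ī = 54 880 mm⁴.
Top flange: 290 × 22, A = 6 380 mm², x = 145 mm, Ī = 44 713 167 mm⁴.
By symmetry the centroid is at mid-width, x̄ = 145 mm.
All pieces are centred on the vertical centroidal axis, so I = ΣĪ = 89 481 213 mm⁴.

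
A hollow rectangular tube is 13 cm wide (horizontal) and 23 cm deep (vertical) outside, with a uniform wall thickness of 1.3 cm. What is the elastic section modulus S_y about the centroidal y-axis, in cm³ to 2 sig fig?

S_y ≈ 350 cm³

Split into non-overlapping primitives; take the origin at the lower-left of the bounding box.
Outer rectangle: 13 × 23, A = 299 cm², x = 6.5 cm, Ī = 4 211 cm⁴.
Inner void (subtracted): 10.4 × 20.4, A = 212.2 cm², x = 6.5 cm, Ī = 1 912 cm⁴.
By symmetry the centroid is at mid-width, x̄ = 6.5 cm.
All pieces are centred on the centroidal y-axis, so I = ΣĪ (holes subtracted) = 2 299 cm⁴.
Extreme fibre distance c = 6.5 cm; S = I/c = 353.6 cm³.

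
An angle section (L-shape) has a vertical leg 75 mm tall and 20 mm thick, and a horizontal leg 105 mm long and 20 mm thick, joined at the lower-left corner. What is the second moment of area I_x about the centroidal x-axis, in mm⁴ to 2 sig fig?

I_x ≈ 1.4 × 10⁶ mm⁴

Treat the section as a set of non-overlapping primitives; coordinates are from the bounding-box lower-left.
Vertical leg: 20 × 75, A = 1 500 mm², y = 37.5 mm, Ī = 703 125 mm⁴.
Horizontal leg (remainder): 85 × 20, A = 1 700 mm², y = 10 mm, Ī = 56 667 mm⁴.
Centroid: ȳ = ΣA·y / ΣA = 22.89 mm.
Transfer each piece to the centroidal x-axis using Ī + A·d² with d = y − 22.89:
  vertical leg: d = 14.61 mm → contributes +1 023 276 mm⁴
  horizontal leg (remainder): d = -12.89 mm → contributes +339 153 mm⁴
Total I = 1 362 428 mm⁴.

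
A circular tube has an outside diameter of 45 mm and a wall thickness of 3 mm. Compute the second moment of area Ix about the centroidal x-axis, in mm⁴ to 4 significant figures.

Ix ≈ 8.773 × 10⁴ mm⁴

Break the section into simple shapes (no overlaps), measuring from the bottom-left corner of the bounding box.
Outer circle: ⌀45, A = 1590.43 mm², y = 22.5 mm, Ī = 201 289 mm⁴.
Bore (subtracted): ⌀39, A = 1194.59 mm², y = 22.5 mm, Ī = 113 561 mm⁴.
By symmetry the centroid is at mid-height, ȳ = 22.5 mm.
All pieces are centred on the centroidal x-axis, so I = ΣĪ (holes subtracted) = 87728.2 mm⁴.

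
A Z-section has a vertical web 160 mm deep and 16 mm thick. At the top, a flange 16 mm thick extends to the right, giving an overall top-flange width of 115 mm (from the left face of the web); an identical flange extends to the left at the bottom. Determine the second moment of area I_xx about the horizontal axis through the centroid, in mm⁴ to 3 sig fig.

I_xx ≈ 2.20 × 10⁷ mm⁴

Split into non-overlapping primitives; take the origin at the lower-left of the bounding box.
Web: 16 × 160, A = 2 560 mm², y = 80 mm, Ī = 5 461 333 mm⁴.
Top flange (beyond web): 99 × 16, A = 1 584 mm², y = 152 mm, Ī = 33 792 mm⁴.
Bottom flange (beyond web): 99 × 16, A = 1 584 mm², y = 8 mm, Ī = 33 792 mm⁴.
Centroid: ȳ = ΣA·y / ΣA = 80 mm.
Transfer each piece to the horizontal axis through the centroid using Ī + A·d² with d = y − 80:
  web: d = 0 mm → contributes +5 461 333 mm⁴
  top flange (beyond web): d = 72 mm → contributes +8 245 248 mm⁴
  bottom flange (beyond web): d = -72 mm → contributes +8 245 248 mm⁴
Total I = 21 951 829 mm⁴.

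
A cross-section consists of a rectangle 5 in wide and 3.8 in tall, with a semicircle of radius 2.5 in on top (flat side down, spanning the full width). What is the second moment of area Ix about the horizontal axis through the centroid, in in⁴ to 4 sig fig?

Treat the section as a set of non-overlapping primitives; coordinates are from the bounding-box lower-left.
Rectangular body: 5 × 3.8, A = 19 in², y = 1.9 in, Ī = 22.8633 in⁴.
Semicircular cap: semicircle r = 2.5, A = 9.81748 in², y = 4.86103 in, Ī = 4.28738 in⁴.
Centroid: ȳ = ΣA·y / ΣA = 2.90876 in.
Transfer each piece to the horizontal axis through the centroid using Ī + A·d² with d = y − 2.90876:
  rectangular body: d = -1.00876 in → contributes +42.1976 in⁴
  semicircular cap: d = 1.95227 in → contributes +41.7055 in⁴
Total I = 83.9031 in⁴.

Ix ≈ 83.90 in⁴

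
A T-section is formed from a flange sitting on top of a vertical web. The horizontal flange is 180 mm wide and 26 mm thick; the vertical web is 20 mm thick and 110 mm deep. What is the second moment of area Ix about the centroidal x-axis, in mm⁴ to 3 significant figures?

Ix ≈ 9.40 × 10⁶ mm⁴

Decompose the section into non-overlapping parts with the origin at the bottom-left of its bounding rectangle.
Flange: 180 × 26, A = 4 680 mm², y = 123 mm, Ī = 263 640 mm⁴.
Web: 20 × 110, A = 2 200 mm², y = 55 mm, Ī = 2 218 333 mm⁴.
Centroid: ȳ = ΣA·y / ΣA = 101.26 mm.
Transfer each piece to the centroidal x-axis using Ī + A·d² with d = y − 101.26:
  flange: d = 21.744 mm → contributes +2 476 389 mm⁴
  web: d = -46.256 mm → contributes +6 925 454 mm⁴
Total I = 9 401 843 mm⁴.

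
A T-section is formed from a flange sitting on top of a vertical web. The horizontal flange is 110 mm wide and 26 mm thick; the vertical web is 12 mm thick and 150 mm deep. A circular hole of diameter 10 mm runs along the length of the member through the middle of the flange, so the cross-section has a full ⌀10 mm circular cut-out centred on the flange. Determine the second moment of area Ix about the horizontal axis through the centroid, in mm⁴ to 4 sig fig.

Break the section into simple shapes (no overlaps), measuring from the bottom-left corner of the bounding box.
Flange: 110 × 26, A = 2 860 mm², y = 163 mm, Ī = 161 113 mm⁴.
Web: 12 × 150, A = 1 800 mm², y = 75 mm, Ī = 3 375 000 mm⁴.
Hole (subtracted): ⌀10, A = 78.5398 mm², y = 163 mm, Ī = 490.874 mm⁴.
Centroid: ȳ = ΣA·y / ΣA = 128.426 mm.
Transfer each piece to the horizontal axis through the centroid using Ī + A·d² with d = y − 128.426:
  flange: d = 34.5741 mm → contributes +3 579 873 mm⁴
  web: d = -53.4259 mm → contributes +8 512 782 mm⁴
  hole: d = 34.5741 mm → contributes −94375.1 mm⁴
Total I = 11 998 280 mm⁴.

Ix ≈ 1.200 × 10⁷ mm⁴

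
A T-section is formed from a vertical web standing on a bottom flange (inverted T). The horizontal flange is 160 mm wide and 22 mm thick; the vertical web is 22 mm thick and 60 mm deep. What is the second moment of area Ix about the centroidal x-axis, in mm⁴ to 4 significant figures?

Ix ≈ 2.152 × 10⁶ mm⁴

Split into non-overlapping primitives; take the origin at the lower-left of the bounding box.
Flange: 160 × 22, A = 3 520 mm², y = 11 mm, Ī = 141 973 mm⁴.
Web: 22 × 60, A = 1 320 mm², y = 52 mm, Ī = 396 000 mm⁴.
Centroid: ȳ = ΣA·y / ΣA = 22.1818 mm.
Transfer each piece to the centroidal x-axis using Ī + A·d² with d = y − 22.1818:
  flange: d = -11.1818 mm → contributes +582 090 mm⁴
  web: d = 29.8182 mm → contributes +1 569 644 mm⁴
Total I = 2 151 733 mm⁴.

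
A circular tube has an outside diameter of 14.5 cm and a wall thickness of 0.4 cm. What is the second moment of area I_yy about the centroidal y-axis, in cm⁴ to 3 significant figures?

I_yy ≈ 441 cm⁴

Break the section into simple shapes (no overlaps), measuring from the bottom-left corner of the bounding box.
Outer circle: ⌀14.5, A = 165.13 cm², x = 7.25 cm, Ī = 2169.9 cm⁴.
Bore (subtracted): ⌀13.7, A = 147.41 cm², x = 7.25 cm, Ī = 1729.2 cm⁴.
By symmetry the centroid is at mid-width, x̄ = 7.25 cm.
All pieces are centred on the centroidal y-axis, so I = ΣĪ (holes subtracted) = 440.68 cm⁴.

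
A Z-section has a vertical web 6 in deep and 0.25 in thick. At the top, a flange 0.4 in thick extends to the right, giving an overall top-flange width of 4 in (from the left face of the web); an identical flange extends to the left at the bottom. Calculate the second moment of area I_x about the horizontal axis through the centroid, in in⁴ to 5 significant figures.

Split into non-overlapping primitives; take the origin at the lower-left of the bounding box.
Web: 0.25 × 6, A = 1.5 in², y = 3 in, Ī = 4.5 in⁴.
Top flange (beyond web): 3.75 × 0.4, A = 1.5 in², y = 5.8 in, Ī = 0.02 in⁴.
Bottom flange (beyond web): 3.75 × 0.4, A = 1.5 in², y = 0.2 in, Ī = 0.02 in⁴.
Centroid: ȳ = ΣA·y / ΣA = 3 in.
Transfer each piece to the horizontal axis through the centroid using Ī + A·d² with d = y − 3:
  web: d = 0 in → contributes +4.5 in⁴
  top flange (beyond web): d = 2.8 in → contributes +11.78 in⁴
  bottom flange (beyond web): d = -2.8 in → contributes +11.78 in⁴
Total I = 28.06 in⁴.

I_x ≈ 28.060 in⁴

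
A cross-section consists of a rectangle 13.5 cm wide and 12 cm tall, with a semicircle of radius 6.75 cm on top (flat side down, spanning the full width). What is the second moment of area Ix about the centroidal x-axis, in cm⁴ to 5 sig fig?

Ix ≈ 6072.7 cm⁴

Split into non-overlapping primitives; take the origin at the lower-left of the bounding box.
Rectangular body: 13.5 × 12, A = 162 cm², y = 6 cm, Ī = 1 944 cm⁴.
Semicircular cap: semicircle r = 6.75, A = 71.56941 cm², y = 14.86479 cm, Ī = 227.849 cm⁴.
Centroid: ȳ = ΣA·y / ΣA = 8.716313 cm.
Transfer each piece to the centroidal x-axis using Ī + A·d² with d = y − 8.716313:
  rectangular body: d = -2.716313 cm → contributes +3139.294 cm⁴
  semicircular cap: d = 6.148476 cm → contributes +2933.441 cm⁴
Total I = 6072.735 cm⁴.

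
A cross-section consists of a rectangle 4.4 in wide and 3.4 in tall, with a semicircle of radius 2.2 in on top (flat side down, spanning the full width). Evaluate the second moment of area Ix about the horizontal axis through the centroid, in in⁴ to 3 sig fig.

Break the section into simple shapes (no overlaps), measuring from the bottom-left corner of the bounding box.
Rectangular body: 4.4 × 3.4, A = 14.96 in², y = 1.7 in, Ī = 14.411 in⁴.
Semicircular cap: semicircle r = 2.2, A = 7.6027 in², y = 4.3337 in, Ī = 2.5711 in⁴.
Centroid: ȳ = ΣA·y / ΣA = 2.5874 in.
Transfer each piece to the horizontal axis through the centroid using Ī + A·d² with d = y − 2.5874:
  rectangular body: d = -0.88745 in → contributes +26.193 in⁴
  semicircular cap: d = 1.7463 in → contributes +25.755 in⁴
Total I = 51.948 in⁴.

Ix ≈ 51.9 in⁴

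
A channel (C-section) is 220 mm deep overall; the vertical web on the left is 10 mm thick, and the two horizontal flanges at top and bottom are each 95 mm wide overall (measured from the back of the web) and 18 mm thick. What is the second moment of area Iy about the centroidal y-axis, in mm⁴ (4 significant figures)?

Treat the section as a set of non-overlapping primitives; coordinates are from the bounding-box lower-left.
Web: 10 × 220, A = 2 200 mm², x = 5 mm, Ī = 18333.3 mm⁴.
Top flange (beyond web): 85 × 18, A = 1 530 mm², x = 52.5 mm, Ī = 921 188 mm⁴.
Bottom flange (beyond web): 85 × 18, A = 1 530 mm², x = 52.5 mm, Ī = 921 188 mm⁴.
Centroid: x̄ = ΣA·x / ΣA = 32.6331 mm.
Transfer each piece to the centroidal y-axis using Ī + A·d² with d = x − 32.6331:
  web: d = -27.6331 mm → contributes +1 698 225 mm⁴
  top flange (beyond web): d = 19.8669 mm → contributes +1 525 070 mm⁴
  bottom flange (beyond web): d = 19.8669 mm → contributes +1 525 070 mm⁴
Total I = 4 748 365 mm⁴.

Iy ≈ 4.748 × 10⁶ mm⁴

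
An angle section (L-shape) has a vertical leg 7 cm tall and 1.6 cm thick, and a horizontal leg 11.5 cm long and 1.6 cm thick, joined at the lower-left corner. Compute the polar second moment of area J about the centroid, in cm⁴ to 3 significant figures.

Decompose the section into non-overlapping parts with the origin at the bottom-left of its bounding rectangle.
Vertical leg: 1.6 × 7, A = 11.2 cm², y = 3.5 cm, Ī = 45.733 cm⁴.
Horizontal leg (remainder): 9.9 × 1.6, A = 15.84 cm², y = 0.8 cm, Ī = 3.3792 cm⁴.
Centroid: ȳ = ΣA·y / ΣA = 1.9183 cm.
Transfer each piece to the centroidal x-axis using Ī + A·d² with d = y − 1.9183:
  vertical leg: d = 1.5817 cm → contributes +73.752 cm⁴
  horizontal leg (remainder): d = -1.1183 cm → contributes +23.19 cm⁴
Total I = 96.942 cm⁴.
For the y-axis: x̄ = 4.1683 cm.
Repeating about the centroidal y-axis gives I_y = 348.68 cm⁴.
Polar second moment: J = I_x + I_y = 445.63 cm⁴.

J ≈ 446 cm⁴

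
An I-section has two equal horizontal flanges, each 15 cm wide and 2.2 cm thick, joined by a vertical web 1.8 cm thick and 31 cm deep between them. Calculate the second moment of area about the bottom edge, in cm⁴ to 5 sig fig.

I_base ≈ 6.0841 × 10⁴ cm⁴

Split into non-overlapping primitives; take the origin at the lower-left of the bounding box.
Bottom flange: 15 × 2.2, A = 33 cm², y = 1.1 cm, Ī = 13.31 cm⁴.
Web: 1.8 × 31, A = 55.8 cm², y = 17.7 cm, Ī = 4468.65 cm⁴.
Top flange: 15 × 2.2, A = 33 cm², y = 34.3 cm, Ī = 13.31 cm⁴.
Transfer each piece to a horizontal axis along the bottom face using Ī + A·d² with d = y − 0:
  bottom flange: d = 1.1 cm → contributes +53.24 cm⁴
  web: d = 17.7 cm → contributes +21950.23 cm⁴
  top flange: d = 34.3 cm → contributes +38837.48 cm⁴
Total I = 60840.95 cm⁴.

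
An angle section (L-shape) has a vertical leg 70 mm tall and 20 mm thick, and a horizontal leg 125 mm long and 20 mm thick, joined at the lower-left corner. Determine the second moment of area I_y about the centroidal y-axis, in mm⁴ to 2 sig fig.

Split into non-overlapping primitives; take the origin at the lower-left of the bounding box.
Vertical leg: 20 × 70, A = 1 400 mm², x = 10 mm, Ī = 46 667 mm⁴.
Horizontal leg (remainder): 105 × 20, A = 2 100 mm², x = 72.5 mm, Ī = 1 929 375 mm⁴.
Centroid: x̄ = ΣA·x / ΣA = 47.5 mm.
Transfer each piece to the centroidal y-axis using Ī + A·d² with d = x − 47.5:
  vertical leg: d = -37.5 mm → contributes +2 015 417 mm⁴
  horizontal leg (remainder): d = 25 mm → contributes +3 241 875 mm⁴
Total I = 5 257 292 mm⁴.

I_y ≈ 5.3 × 10⁶ mm⁴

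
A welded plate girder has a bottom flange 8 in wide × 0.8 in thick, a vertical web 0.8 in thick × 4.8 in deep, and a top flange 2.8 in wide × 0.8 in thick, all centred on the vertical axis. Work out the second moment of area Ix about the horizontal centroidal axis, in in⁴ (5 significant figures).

Ix ≈ 64.700 in⁴

Decompose the section into non-overlapping parts with the origin at the bottom-left of its bounding rectangle.
Bottom plate: 8 × 0.8, A = 6.4 in², y = 0.4 in, Ī = 0.3413333 in⁴.
Web plate: 0.8 × 4.8, A = 3.84 in², y = 3.2 in, Ī = 7.3728 in⁴.
Top plate: 2.8 × 0.8, A = 2.24 in², y = 6 in, Ī = 0.1194667 in⁴.
Centroid: ȳ = ΣA·y / ΣA = 2.266667 in.
Transfer each piece to the horizontal centroidal axis using Ī + A·d² with d = y − 2.266667:
  bottom plate: d = -1.866667 in → contributes +22.64178 in⁴
  web plate: d = 0.9333333 in → contributes +10.71787 in⁴
  top plate: d = 3.733333 in → contributes +31.34009 in⁴
Total I = 64.69973 in⁴.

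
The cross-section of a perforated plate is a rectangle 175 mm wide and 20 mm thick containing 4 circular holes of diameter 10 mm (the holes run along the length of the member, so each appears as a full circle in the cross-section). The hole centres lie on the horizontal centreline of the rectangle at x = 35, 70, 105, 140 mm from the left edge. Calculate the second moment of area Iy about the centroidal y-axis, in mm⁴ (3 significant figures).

Iy ≈ 8.45 × 10⁶ mm⁴

Break the section into simple shapes (no overlaps), measuring from the bottom-left corner of the bounding box.
Plate: 175 × 20, A = 3 500 mm², x = 87.5 mm, Ī = 8 932 292 mm⁴.
Hole 1 (subtracted): ⌀10, A = 78.54 mm², x = 35 mm, Ī = 490.87 mm⁴.
Hole 2 (subtracted): ⌀10, A = 78.54 mm², x = 70 mm, Ī = 490.87 mm⁴.
Hole 3 (subtracted): ⌀10, A = 78.54 mm², x = 105 mm, Ī = 490.87 mm⁴.
Hole 4 (subtracted): ⌀10, A = 78.54 mm², x = 140 mm, Ī = 490.87 mm⁴.
By symmetry the centroid is at mid-width, x̄ = 87.5 mm.
Transfer each piece to the centroidal y-axis using Ī + A·d² with d = x − 87.5:
  plate: d = 0 mm → contributes +8 932 292 mm⁴
  hole 1: d = -52.5 mm → contributes −216 966 mm⁴
  hole 2: d = -17.5 mm → contributes −24 544 mm⁴
  hole 3: d = 17.5 mm → contributes −24 544 mm⁴
  hole 4: d = 52.5 mm → contributes −216 966 mm⁴
Total I = 8 449 272 mm⁴.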